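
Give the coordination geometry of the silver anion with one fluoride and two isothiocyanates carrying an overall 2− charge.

Summing ligand charges against the −2 overall charge gives an oxidation state of +1 for silver.
Silver is a group-11 element; Ag(I) is therefore d¹⁰.
Coordination number: 3.
Three ligands around a d¹⁰ centre minimise repulsion in a trigonal-planar arrangement.

trigonal planar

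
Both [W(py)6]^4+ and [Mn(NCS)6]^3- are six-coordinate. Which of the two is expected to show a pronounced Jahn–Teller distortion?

[W(py)6]^4+: Ligand charges: pyridine is neutral. With an overall charge of +4 the tungsten centre must be in the +4 oxidation state. Group 6 minus oxidation state 4 gives a d² configuration. The d² configuration leaves the e_g set evenly filled (or empty) — no strong Jahn–Teller driving force.
[Mn(NCS)6]^3-: Each isothiocyanate is −1; balancing the −3 overall charge requires Mn(III). Mn sits in group 7, so the d-electron count is 7 − 3 = 4. Isothiocyanate is a weak-field ligand for a first-row metal, so the complex is high-spin. The t₂g³e_g¹ (high-spin) configuration has an unevenly filled e_g set; the Jahn–Teller theorem predicts a tetragonal distortion (typically axial elongation) to lift the degeneracy.

[Mn(NCS)6]^3-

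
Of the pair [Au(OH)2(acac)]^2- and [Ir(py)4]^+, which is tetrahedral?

[Au(OH)2(acac)]^2-

For [Au(OH)2(acac)]^2-: Ligand charges: each hydroxide is −1; each acetylacetonate is −1. With an overall charge of −2 the gold centre must be in the +1 oxidation state. Gold is a group-11 element; Au(I) is therefore d¹⁰. A d¹⁰ ion has no crystal-field stabilisation preference between square planar and tetrahedral, so four ligands adopt the sterically favoured tetrahedral geometry. → tetrahedral.
For [Ir(py)4]^+: Pyridine is neutral; balancing the +1 overall charge requires Ir(I). Group 9 minus oxidation state 1 gives a d⁸ configuration. A 5d d⁸ ion has a large crystal-field splitting; square planar leaves the high-energy d_{x²−y²} orbital empty and maximises CFSE. → square planar.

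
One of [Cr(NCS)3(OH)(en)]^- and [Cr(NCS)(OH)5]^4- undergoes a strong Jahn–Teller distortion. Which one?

[Cr(NCS)(OH)5]^4-

[Cr(NCS)3(OH)(en)]^-: Ligand charges: each isothiocyanate is −1; each hydroxide is −1; ethylenediamine is neutral. With an overall charge of −1 the chromium centre must be in the +3 oxidation state. Chromium is a group-6 element; Cr(III) is therefore d³. The d³ configuration leaves the e_g set evenly filled (or empty) — no strong Jahn–Teller driving force.
[Cr(NCS)(OH)5]^4-: Each isothiocyanate is −1; each hydroxide is −1; balancing the −4 overall charge requires Cr(II). Chromium is a group-6 element; Cr(II) is therefore d⁴. Hydroxide and isothiocyanate are weak-field ligands for a first-row metal, so the complex is high-spin. The t₂g³e_g¹ (high-spin) configuration has an unevenly filled e_g set; the Jahn–Teller theorem predicts a tetragonal distortion (typically axial elongation) to lift the degeneracy.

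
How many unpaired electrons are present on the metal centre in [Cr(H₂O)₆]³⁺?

3 unpaired electrons

Ligand charges: water is neutral. With an overall charge of +3 the chromium centre must be in the +3 oxidation state.
Chromium is a group-6 element; Cr(III) is therefore d³.
In an octahedral field the d³ configuration is t₂g³e_g⁰ (only one arrangement possible), giving 3 unpaired electrons.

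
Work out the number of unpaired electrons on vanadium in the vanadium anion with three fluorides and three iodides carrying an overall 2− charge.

Summing ligand charges against the −2 overall charge gives an oxidation state of +4 for vanadium.
Vanadium is a group-5 element; V(IV) is therefore d¹.
In an octahedral field the d¹ configuration is t₂g¹e_g⁰ (only one arrangement possible), giving 1 unpaired electron.

1 unpaired electron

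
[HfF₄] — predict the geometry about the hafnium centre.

Each fluoride is −1; balancing the 0 overall charge requires Hf(IV).
Hf sits in group 4, so the d-electron count is 4 − 4 = 0.
With 4 monodentate ligands the coordination number is 4.
A d⁰ ion has no crystal-field stabilisation preference between square planar and tetrahedral, so four ligands adopt the sterically favoured tetrahedral geometry.

tetrahedral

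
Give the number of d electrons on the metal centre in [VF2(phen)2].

d3

Each fluoride is −1; 1,10-phenanthroline is neutral; balancing the 0 overall charge requires V(II).
Group 5 minus oxidation state 2 gives a d³ configuration.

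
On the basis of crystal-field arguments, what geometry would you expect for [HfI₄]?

Each iodide is −1; balancing the 0 overall charge requires Hf(IV).
Group 4 minus oxidation state 4 gives a d⁰ configuration.
With 4 monodentate ligands the coordination number is 4.
A d⁰ ion has no crystal-field stabilisation preference between square planar and tetrahedral, so four ligands adopt the sterically favoured tetrahedral geometry.

tetrahedral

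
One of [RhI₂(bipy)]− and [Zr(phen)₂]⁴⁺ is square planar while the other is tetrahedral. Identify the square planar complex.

For [RhI₂(bipy)]−: Summing ligand charges against the −1 overall charge gives an oxidation state of +1 for rhodium. Group 9 minus oxidation state 1 gives a d⁸ configuration. A 4d d⁸ ion has a large crystal-field splitting; square planar leaves the high-energy d_{x²−y²} orbital empty and maximises CFSE. → square planar.
For [Zr(phen)₂]⁴⁺: 1,10-phenanthroline is neutral; balancing the +4 overall charge requires Zr(IV). Zirconium is a group-4 element; Zr(IV) is therefore d⁰. A d⁰ ion has no crystal-field stabilisation preference between square planar and tetrahedral, so four ligands adopt the sterically favoured tetrahedral geometry. → tetrahedral.

[RhI₂(bipy)]−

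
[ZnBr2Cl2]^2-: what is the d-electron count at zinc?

Each bromide is −1; each chloride is −1; balancing the −2 overall charge requires Zn(II).
Zinc is a group-12 element; Zn(II) is therefore d¹⁰.

d10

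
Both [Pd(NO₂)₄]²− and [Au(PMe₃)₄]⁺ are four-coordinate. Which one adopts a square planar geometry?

For [Pd(NO₂)₄]²−: Summing ligand charges against the −2 overall charge gives an oxidation state of +2 for palladium. Pd sits in group 10, so the d-electron count is 10 − 2 = 8. A 4d d⁸ ion has a large crystal-field splitting; square planar leaves the high-energy d_{x²−y²} orbital empty and maximises CFSE. → square planar.
For [Au(PMe₃)₄]⁺: Ligand charges: trimethylphosphine is neutral. With an overall charge of +1 the gold centre must be in the +1 oxidation state. Group 11 minus oxidation state 1 gives a d¹⁰ configuration. A d¹⁰ ion has no crystal-field stabilisation preference between square planar and tetrahedral, so four ligands adopt the sterically favoured tetrahedral geometry. → tetrahedral.

[Pd(NO₂)₄]²−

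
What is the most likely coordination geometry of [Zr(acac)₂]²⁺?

Summing ligand charges against the +2 overall charge gives an oxidation state of +4 for zirconium.
Zr sits in group 4, so the d-electron count is 4 − 4 = 0.
Counting donor atoms: 2×acetylacetonate (bidentate) → 4 donors. Coordination number = 4.
A d⁰ ion has no crystal-field stabilisation preference between square planar and tetrahedral, so four ligands adopt the sterically favoured tetrahedral geometry.

tetrahedral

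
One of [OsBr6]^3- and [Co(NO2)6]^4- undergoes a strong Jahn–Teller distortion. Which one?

[Co(NO2)6]^4-

[OsBr6]^3-: Each bromide is −1; balancing the −3 overall charge requires Os(III). Osmium is a group-8 element; Os(III) is therefore d⁵. A 5d ion has a large Δₒ and is invariably low-spin. The d⁵ configuration leaves the e_g set evenly filled (or empty) — no strong Jahn–Teller driving force.
[Co(NO2)6]^4-: Each nitro (N-bound nitrite) is −1; balancing the −4 overall charge requires Co(II). Co sits in group 9, so the d-electron count is 9 − 2 = 7. Nitro (N-bound nitrite) is a strong-field ligand (high in the spectrochemical series) for a first-row metal, so the complex is low-spin. The t₂g⁶e_g¹ (low-spin) configuration has an unevenly filled e_g set; the Jahn–Teller theorem predicts a tetragonal distortion (typically axial elongation) to lift the degeneracy.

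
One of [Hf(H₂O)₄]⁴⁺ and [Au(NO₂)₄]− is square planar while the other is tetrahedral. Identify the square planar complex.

[Au(NO₂)₄]−

For [Hf(H₂O)₄]⁴⁺: Summing ligand charges against the +4 overall charge gives an oxidation state of +4 for hafnium. Hf sits in group 4, so the d-electron count is 4 − 4 = 0. A d⁰ ion has no crystal-field stabilisation preference between square planar and tetrahedral, so four ligands adopt the sterically favoured tetrahedral geometry. → tetrahedral.
For [Au(NO₂)₄]−: Summing ligand charges against the −1 overall charge gives an oxidation state of +3 for gold. Au sits in group 11, so the d-electron count is 11 − 3 = 8. A 5d d⁸ ion has a large crystal-field splitting; square planar leaves the high-energy d_{x²−y²} orbital empty and maximises CFSE. → square planar.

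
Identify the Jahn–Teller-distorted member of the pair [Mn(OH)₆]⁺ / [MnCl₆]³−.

[Mn(OH)₆]⁺: Summing ligand charges against the +1 overall charge gives an oxidation state of +7 for manganese. Group 7 minus oxidation state 7 gives a d⁰ configuration. The d⁰ configuration leaves the e_g set evenly filled (or empty) — no strong Jahn–Teller driving force.
[MnCl₆]³−: Summing ligand charges against the −3 overall charge gives an oxidation state of +3 for manganese. Group 7 minus oxidation state 3 gives a d⁴ configuration. Chloride is a weak-field ligand for a first-row metal, so the complex is high-spin. The t₂g³e_g¹ (high-spin) configuration has an unevenly filled e_g set; the Jahn–Teller theorem predicts a tetragonal distortion (typically axial elongation) to lift the degeneracy.

[MnCl₆]³−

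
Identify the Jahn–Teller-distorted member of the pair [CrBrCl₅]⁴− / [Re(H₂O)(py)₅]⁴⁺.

[CrBrCl₅]⁴−: Summing ligand charges against the −4 overall charge gives an oxidation state of +2 for chromium. Chromium is a group-6 element; Cr(II) is therefore d⁴. Bromide and chloride are weak-field ligands for a first-row metal, so the complex is high-spin. The t₂g³e_g¹ (high-spin) configuration has an unevenly filled e_g set; the Jahn–Teller theorem predicts a tetragonal distortion (typically axial elongation) to lift the degeneracy.
[Re(H₂O)(py)₅]⁴⁺: Summing ligand charges against the +4 overall charge gives an oxidation state of +4 for rhenium. Re sits in group 7, so the d-electron count is 7 − 4 = 3. The d³ configuration leaves the e_g set evenly filled (or empty) — no strong Jahn–Teller driving force.

[CrBrCl₅]⁴−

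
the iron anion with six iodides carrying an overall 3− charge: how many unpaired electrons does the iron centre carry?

Summing ligand charges against the −3 overall charge gives an oxidation state of +3 for iron.
Fe sits in group 8, so the d-electron count is 8 − 3 = 5.
The spin state decides the count: Iodide is a weak-field ligand for a first-row metal, so the complex is high-spin.
An octahedral high-spin d⁵ ion is t₂g³e_g², giving 5 unpaired electrons.

5 unpaired electrons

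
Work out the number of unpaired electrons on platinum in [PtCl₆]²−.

0 unpaired electrons

Each chloride is −1; balancing the −2 overall charge requires Pt(IV).
Group 10 minus oxidation state 4 gives a d⁶ configuration.
The spin state decides the count: a 5d ion has a large Δₒ and is invariably low-spin.
An octahedral low-spin d⁶ ion is t₂g⁶e_g⁰, giving 0 unpaired electrons.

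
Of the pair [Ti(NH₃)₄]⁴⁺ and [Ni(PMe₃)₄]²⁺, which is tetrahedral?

[Ti(NH₃)₄]⁴⁺

For [Ti(NH₃)₄]⁴⁺: Ligand charges: ammonia is neutral. With an overall charge of +4 the titanium centre must be in the +4 oxidation state. Ti sits in group 4, so the d-electron count is 4 − 4 = 0. A d⁰ ion has no crystal-field stabilisation preference between square planar and tetrahedral, so four ligands adopt the sterically favoured tetrahedral geometry. → tetrahedral.
For [Ni(PMe₃)₄]²⁺: Summing ligand charges against the +2 overall charge gives an oxidation state of +2 for nickel. Nickel is a group-10 element; Ni(II) is therefore d⁸. Trimethylphosphine is a strong-field ligand (high in the spectrochemical series). A 3d d⁸ ion with strong-field ligands gains enough CFSE to favour square planar over tetrahedral. → square planar.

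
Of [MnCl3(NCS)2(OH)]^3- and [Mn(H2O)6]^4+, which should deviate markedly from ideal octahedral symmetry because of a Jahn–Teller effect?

[MnCl3(NCS)2(OH)]^3-

[MnCl3(NCS)2(OH)]^3-: Ligand charges: each chloride is −1; each isothiocyanate is −1; each hydroxide is −1. With an overall charge of −3 the manganese centre must be in the +3 oxidation state. Mn sits in group 7, so the d-electron count is 7 − 3 = 4. Chloride, hydroxide, and isothiocyanate are weak-field ligands for a first-row metal, so the complex is high-spin. The t₂g³e_g¹ (high-spin) configuration has an unevenly filled e_g set; the Jahn–Teller theorem predicts a tetragonal distortion (typically axial elongation) to lift the degeneracy.
[Mn(H2O)6]^4+: Water is neutral; balancing the +4 overall charge requires Mn(IV). Manganese is a group-7 element; Mn(IV) is therefore d³. The d³ configuration leaves the e_g set evenly filled (or empty) — no strong Jahn–Teller driving force.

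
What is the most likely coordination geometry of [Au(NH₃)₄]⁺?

tetrahedral

Summing ligand charges against the +1 overall charge gives an oxidation state of +1 for gold.
Gold is a group-11 element; Au(I) is therefore d¹⁰.
Coordination number: 4.
A d¹⁰ ion has no crystal-field stabilisation preference between square planar and tetrahedral, so four ligands adopt the sterically favoured tetrahedral geometry.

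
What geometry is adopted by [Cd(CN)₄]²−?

Ligand charges: each cyanide is −1. With an overall charge of −2 the cadmium centre must be in the +2 oxidation state.
Group 12 minus oxidation state 2 gives a d¹⁰ configuration.
With 4 monodentate ligands the coordination number is 4.
A d¹⁰ ion has no crystal-field stabilisation preference between square planar and tetrahedral, so four ligands adopt the sterically favoured tetrahedral geometry.

tetrahedral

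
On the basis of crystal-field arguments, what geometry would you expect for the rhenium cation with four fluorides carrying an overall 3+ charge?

tetrahedral

Summing ligand charges against the +3 overall charge gives an oxidation state of +7 for rhenium.
Rhenium is a group-7 element; Re(VII) is therefore d⁰.
With 4 monodentate ligands the coordination number is 4.
A d⁰ ion has no crystal-field stabilisation preference between square planar and tetrahedral, so four ligands adopt the sterically favoured tetrahedral geometry.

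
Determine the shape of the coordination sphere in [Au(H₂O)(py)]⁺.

linear

Water is neutral; pyridine is neutral; balancing the +1 overall charge requires Au(I).
Au sits in group 11, so the d-electron count is 11 − 1 = 10.
Coordination number: 2.
A d¹⁰ ion with only two ligands adopts a linear arrangement (sp hybridisation; no CFSE preference).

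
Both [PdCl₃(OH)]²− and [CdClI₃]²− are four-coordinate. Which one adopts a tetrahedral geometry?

For [PdCl₃(OH)]²−: Summing ligand charges against the −2 overall charge gives an oxidation state of +2 for palladium. Pd sits in group 10, so the d-electron count is 10 − 2 = 8. A 4d d⁸ ion has a large crystal-field splitting; square planar leaves the high-energy d_{x²−y²} orbital empty and maximises CFSE. → square planar.
For [CdClI₃]²−: Summing ligand charges against the −2 overall charge gives an oxidation state of +2 for cadmium. Group 12 minus oxidation state 2 gives a d¹⁰ configuration. A d¹⁰ ion has no crystal-field stabilisation preference between square planar and tetrahedral, so four ligands adopt the sterically favoured tetrahedral geometry. → tetrahedral.

[CdClI₃]²−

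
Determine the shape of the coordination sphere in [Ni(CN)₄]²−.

Summing ligand charges against the −2 overall charge gives an oxidation state of +2 for nickel.
Nickel is a group-10 element; Ni(II) is therefore d⁸.
With 4 monodentate ligands the coordination number is 4.
Cyanide is a strong-field ligand (high in the spectrochemical series).
A 3d d⁸ ion with strong-field ligands gains enough CFSE to favour square planar over tetrahedral.

square planar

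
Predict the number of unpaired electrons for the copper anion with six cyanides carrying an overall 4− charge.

1

Ligand charges: each cyanide is −1. With an overall charge of −4 the copper centre must be in the +2 oxidation state.
Group 11 minus oxidation state 2 gives a d⁹ configuration.
In an octahedral field the d⁹ configuration is t₂g⁶e_g³ (only one arrangement possible), giving 1 unpaired electron.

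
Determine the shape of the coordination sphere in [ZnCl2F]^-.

trigonal planar

Each chloride is −1; each fluoride is −1; balancing the −1 overall charge requires Zn(II).
Zn sits in group 12, so the d-electron count is 12 − 2 = 10.
Coordination number: 3.
Three ligands around a d¹⁰ centre minimise repulsion in a trigonal-planar arrangement.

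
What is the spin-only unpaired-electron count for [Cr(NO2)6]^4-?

Summing ligand charges against the −4 overall charge gives an oxidation state of +2 for chromium.
Chromium is a group-6 element; Cr(II) is therefore d⁴.
The spin state decides the count: Nitro (N-bound nitrite) is a strong-field ligand (high in the spectrochemical series) for a first-row metal, so the complex is low-spin.
An octahedral low-spin d⁴ ion is t₂g⁴e_g⁰, giving 2 unpaired electrons.

2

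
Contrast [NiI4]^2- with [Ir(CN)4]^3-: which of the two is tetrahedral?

For [NiI4]^2-: Ligand charges: each iodide is −1. With an overall charge of −2 the nickel centre must be in the +2 oxidation state. Group 10 minus oxidation state 2 gives a d⁸ configuration. Iodide is a weak-field ligand. With weak-field ligands the CFSE gain from square planar is small, so a 3d d⁸ ion takes the sterically preferred tetrahedral geometry. → tetrahedral.
For [Ir(CN)4]^3-: Summing ligand charges against the −3 overall charge gives an oxidation state of +1 for iridium. Ir sits in group 9, so the d-electron count is 9 − 1 = 8. A 5d d⁸ ion has a large crystal-field splitting; square planar leaves the high-energy d_{x²−y²} orbital empty and maximises CFSE. → square planar.

[NiI4]^2-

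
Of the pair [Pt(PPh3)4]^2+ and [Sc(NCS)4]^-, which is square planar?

[Pt(PPh3)4]^2+

For [Pt(PPh3)4]^2+: Ligand charges: triphenylphosphine is neutral. With an overall charge of +2 the platinum centre must be in the +2 oxidation state. Platinum is a group-10 element; Pt(II) is therefore d⁸. A 5d d⁸ ion has a large crystal-field splitting; square planar leaves the high-energy d_{x²−y²} orbital empty and maximises CFSE. → square planar.
For [Sc(NCS)4]^-: Each isothiocyanate is −1; balancing the −1 overall charge requires Sc(III). Scandium is a group-3 element; Sc(III) is therefore d⁰. A d⁰ ion has no crystal-field stabilisation preference between square planar and tetrahedral, so four ligands adopt the sterically favoured tetrahedral geometry. → tetrahedral.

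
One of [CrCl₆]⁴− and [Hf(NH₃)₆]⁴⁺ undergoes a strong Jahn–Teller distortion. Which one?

[CrCl₆]⁴−: Summing ligand charges against the −4 overall charge gives an oxidation state of +2 for chromium. Chromium is a group-6 element; Cr(II) is therefore d⁴. Chloride is a weak-field ligand for a first-row metal, so the complex is high-spin. The t₂g³e_g¹ (high-spin) configuration has an unevenly filled e_g set; the Jahn–Teller theorem predicts a tetragonal distortion (typically axial elongation) to lift the degeneracy.
[Hf(NH₃)₆]⁴⁺: Ligand charges: ammonia is neutral. With an overall charge of +4 the hafnium centre must be in the +4 oxidation state. Group 4 minus oxidation state 4 gives a d⁰ configuration. The d⁰ configuration leaves the e_g set evenly filled (or empty) — no strong Jahn–Teller driving force.

[CrCl₆]⁴−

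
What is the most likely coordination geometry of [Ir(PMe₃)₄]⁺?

Ligand charges: trimethylphosphine is neutral. With an overall charge of +1 the iridium centre must be in the +1 oxidation state.
Group 9 minus oxidation state 1 gives a d⁸ configuration.
With 4 monodentate ligands the coordination number is 4.
A 5d d⁸ ion has a large crystal-field splitting; square planar leaves the high-energy d_{x²−y²} orbital empty and maximises CFSE.

square planar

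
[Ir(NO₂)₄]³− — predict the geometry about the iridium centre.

square planar

Each nitro (N-bound nitrite) is −1; balancing the −3 overall charge requires Ir(I).
Group 9 minus oxidation state 1 gives a d⁸ configuration.
With 4 monodentate ligands the coordination number is 4.
A 5d d⁸ ion has a large crystal-field splitting; square planar leaves the high-energy d_{x²−y²} orbital empty and maximises CFSE.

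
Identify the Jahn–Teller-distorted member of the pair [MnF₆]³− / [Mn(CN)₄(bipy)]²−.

[MnF₆]³−

[MnF₆]³−: Summing ligand charges against the −3 overall charge gives an oxidation state of +3 for manganese. Group 7 minus oxidation state 3 gives a d⁴ configuration. Fluoride is a weak-field ligand for a first-row metal, so the complex is high-spin. The t₂g³e_g¹ (high-spin) configuration has an unevenly filled e_g set; the Jahn–Teller theorem predicts a tetragonal distortion (typically axial elongation) to lift the degeneracy.
[Mn(CN)₄(bipy)]²−: Each cyanide is −1; 2,2′-bipyridine is neutral; balancing the −2 overall charge requires Mn(II). Group 7 minus oxidation state 2 gives a d⁵ configuration. Cyanide is a strong-field ligand (high in the spectrochemical series) for a first-row metal, so the complex is low-spin. The d⁵ configuration leaves the e_g set evenly filled (or empty) — no strong Jahn–Teller driving force.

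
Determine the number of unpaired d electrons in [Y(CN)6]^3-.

Each cyanide is −1; balancing the −3 overall charge requires Y(III).
Group 3 minus oxidation state 3 gives a d⁰ configuration.
In an octahedral field the d⁰ configuration is t₂g⁰e_g⁰, giving 0 unpaired electrons.

0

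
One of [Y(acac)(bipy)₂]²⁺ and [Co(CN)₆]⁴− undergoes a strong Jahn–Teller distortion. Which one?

[Co(CN)₆]⁴−

[Y(acac)(bipy)₂]²⁺: Summing ligand charges against the +2 overall charge gives an oxidation state of +3 for yttrium. Yttrium is a group-3 element; Y(III) is therefore d⁰. The d⁰ configuration leaves the e_g set evenly filled (or empty) — no strong Jahn–Teller driving force.
[Co(CN)₆]⁴−: Summing ligand charges against the −4 overall charge gives an oxidation state of +2 for cobalt. Co sits in group 9, so the d-electron count is 9 − 2 = 7. Cyanide is a strong-field ligand (high in the spectrochemical series) for a first-row metal, so the complex is low-spin. The t₂g⁶e_g¹ (low-spin) configuration has an unevenly filled e_g set; the Jahn–Teller theorem predicts a tetragonal distortion (typically axial elongation) to lift the degeneracy.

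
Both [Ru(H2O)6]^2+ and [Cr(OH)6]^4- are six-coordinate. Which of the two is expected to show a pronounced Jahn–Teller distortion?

[Ru(H2O)6]^2+: Summing ligand charges against the +2 overall charge gives an oxidation state of +2 for ruthenium. Group 8 minus oxidation state 2 gives a d⁶ configuration. A 4d ion has a large Δₒ and is invariably low-spin. The d⁶ configuration leaves the e_g set evenly filled (or empty) — no strong Jahn–Teller driving force.
[Cr(OH)6]^4-: Each hydroxide is −1; balancing the −4 overall charge requires Cr(II). Chromium is a group-6 element; Cr(II) is therefore d⁴. Hydroxide is a weak-field ligand for a first-row metal, so the complex is high-spin. The t₂g³e_g¹ (high-spin) configuration has an unevenly filled e_g set; the Jahn–Teller theorem predicts a tetragonal distortion (typically axial elongation) to lift the degeneracy.

[Cr(OH)6]^4-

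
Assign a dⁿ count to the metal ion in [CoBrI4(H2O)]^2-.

Each bromide is −1; each iodide is −1; water is neutral; balancing the −2 overall charge requires Co(III).
Cobalt is a group-9 element; Co(III) is therefore d⁶.

d⁶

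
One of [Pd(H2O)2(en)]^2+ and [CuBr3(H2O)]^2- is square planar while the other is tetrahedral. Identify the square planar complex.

[Pd(H2O)2(en)]^2+

For [Pd(H2O)2(en)]^2+: Water is neutral; ethylenediamine is neutral; balancing the +2 overall charge requires Pd(II). Group 10 minus oxidation state 2 gives a d⁸ configuration. A 4d d⁸ ion has a large crystal-field splitting; square planar leaves the high-energy d_{x²−y²} orbital empty and maximises CFSE. → square planar.
For [CuBr3(H2O)]^2-: Summing ligand charges against the −2 overall charge gives an oxidation state of +1 for copper. Copper is a group-11 element; Cu(I) is therefore d¹⁰. A d¹⁰ ion has no crystal-field stabilisation preference between square planar and tetrahedral, so four ligands adopt the sterically favoured tetrahedral geometry. → tetrahedral.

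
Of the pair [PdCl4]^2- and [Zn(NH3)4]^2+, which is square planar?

[PdCl4]^2-

For [PdCl4]^2-: Each chloride is −1; balancing the −2 overall charge requires Pd(II). Palladium is a group-10 element; Pd(II) is therefore d⁸. A 4d d⁸ ion has a large crystal-field splitting; square planar leaves the high-energy d_{x²−y²} orbital empty and maximises CFSE. → square planar.
For [Zn(NH3)4]^2+: Ligand charges: ammonia is neutral. With an overall charge of +2 the zinc centre must be in the +2 oxidation state. Zn sits in group 12, so the d-electron count is 12 − 2 = 10. A d¹⁰ ion has no crystal-field stabilisation preference between square planar and tetrahedral, so four ligands adopt the sterically favoured tetrahedral geometry. → tetrahedral.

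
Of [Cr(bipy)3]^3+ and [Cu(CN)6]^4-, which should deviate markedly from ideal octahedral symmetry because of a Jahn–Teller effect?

[Cu(CN)6]^4-

[Cr(bipy)3]^3+: 2,2′-bipyridine is neutral; balancing the +3 overall charge requires Cr(III). Group 6 minus oxidation state 3 gives a d³ configuration. The d³ configuration leaves the e_g set evenly filled (or empty) — no strong Jahn–Teller driving force.
[Cu(CN)6]^4-: Each cyanide is −1; balancing the −4 overall charge requires Cu(II). Group 11 minus oxidation state 2 gives a d⁹ configuration. The t₂g⁶e_g³ configuration has an unevenly filled e_g set; the Jahn–Teller theorem predicts a tetragonal distortion (typically axial elongation) to lift the degeneracy.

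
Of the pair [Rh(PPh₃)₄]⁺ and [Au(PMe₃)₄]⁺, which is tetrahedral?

[Au(PMe₃)₄]⁺

For [Rh(PPh₃)₄]⁺: Ligand charges: triphenylphosphine is neutral. With an overall charge of +1 the rhodium centre must be in the +1 oxidation state. Rh sits in group 9, so the d-electron count is 9 − 1 = 8. A 4d d⁸ ion has a large crystal-field splitting; square planar leaves the high-energy d_{x²−y²} orbital empty and maximises CFSE. → square planar.
For [Au(PMe₃)₄]⁺: Ligand charges: trimethylphosphine is neutral. With an overall charge of +1 the gold centre must be in the +1 oxidation state. Au sits in group 11, so the d-electron count is 11 − 1 = 10. A d¹⁰ ion has no crystal-field stabilisation preference between square planar and tetrahedral, so four ligands adopt the sterically favoured tetrahedral geometry. → tetrahedral.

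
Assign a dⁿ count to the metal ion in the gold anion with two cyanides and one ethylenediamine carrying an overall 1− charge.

Ligand charges: each cyanide is −1; ethylenediamine is neutral. With an overall charge of −1 the gold centre must be in the +1 oxidation state.
Gold is a group-11 element; Au(I) is therefore d¹⁰.

d¹⁰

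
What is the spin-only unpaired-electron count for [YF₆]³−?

0 unpaired electrons

Summing ligand charges against the −3 overall charge gives an oxidation state of +3 for yttrium.
Y sits in group 3, so the d-electron count is 3 − 3 = 0.
In an octahedral field the d⁰ configuration is t₂g⁰e_g⁰, giving 0 unpaired electrons.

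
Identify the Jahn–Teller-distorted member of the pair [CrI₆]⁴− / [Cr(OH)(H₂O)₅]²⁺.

[CrI₆]⁴−

[CrI₆]⁴−: Each iodide is −1; balancing the −4 overall charge requires Cr(II). Group 6 minus oxidation state 2 gives a d⁴ configuration. Iodide is a weak-field ligand for a first-row metal, so the complex is high-spin. The t₂g³e_g¹ (high-spin) configuration has an unevenly filled e_g set; the Jahn–Teller theorem predicts a tetragonal distortion (typically axial elongation) to lift the degeneracy.
[Cr(OH)(H₂O)₅]²⁺: Summing ligand charges against the +2 overall charge gives an oxidation state of +3 for chromium. Cr sits in group 6, so the d-electron count is 6 − 3 = 3. The d³ configuration leaves the e_g set evenly filled (or empty) — no strong Jahn–Teller driving force.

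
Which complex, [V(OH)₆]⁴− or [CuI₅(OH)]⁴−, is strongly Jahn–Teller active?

[V(OH)₆]⁴−: Ligand charges: each hydroxide is −1. With an overall charge of −4 the vanadium centre must be in the +2 oxidation state. Vanadium is a group-5 element; V(II) is therefore d³. The d³ configuration leaves the e_g set evenly filled (or empty) — no strong Jahn–Teller driving force.
[CuI₅(OH)]⁴−: Ligand charges: each iodide is −1; each hydroxide is −1. With an overall charge of −4 the copper centre must be in the +2 oxidation state. Group 11 minus oxidation state 2 gives a d⁹ configuration. The t₂g⁶e_g³ configuration has an unevenly filled e_g set; the Jahn–Teller theorem predicts a tetragonal distortion (typically axial elongation) to lift the degeneracy.

[CuI₅(OH)]⁴−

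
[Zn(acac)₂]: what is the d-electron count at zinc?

Ligand charges: each acetylacetonate is −1. With an overall charge of 0 the zinc centre must be in the +2 oxidation state.
Group 12 minus oxidation state 2 gives a d¹⁰ configuration.

d¹⁰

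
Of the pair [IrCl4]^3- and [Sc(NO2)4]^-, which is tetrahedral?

[Sc(NO2)4]^-

For [IrCl4]^3-: Each chloride is −1; balancing the −3 overall charge requires Ir(I). Group 9 minus oxidation state 1 gives a d⁸ configuration. A 5d d⁸ ion has a large crystal-field splitting; square planar leaves the high-energy d_{x²−y²} orbital empty and maximises CFSE. → square planar.
For [Sc(NO2)4]^-: Each nitro (N-bound nitrite) is −1; balancing the −1 overall charge requires Sc(III). Group 3 minus oxidation state 3 gives a d⁰ configuration. A d⁰ ion has no crystal-field stabilisation preference between square planar and tetrahedral, so four ligands adopt the sterically favoured tetrahedral geometry. → tetrahedral.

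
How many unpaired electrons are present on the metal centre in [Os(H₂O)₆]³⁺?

1 unpaired electron

Water is neutral; balancing the +3 overall charge requires Os(III).
Group 8 minus oxidation state 3 gives a d⁵ configuration.
The spin state decides the count: a 5d ion has a large Δₒ and is invariably low-spin.
An octahedral low-spin d⁵ ion is t₂g⁵e_g⁰, giving 1 unpaired electron.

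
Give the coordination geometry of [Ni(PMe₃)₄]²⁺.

Ligand charges: trimethylphosphine is neutral. With an overall charge of +2 the nickel centre must be in the +2 oxidation state.
Group 10 minus oxidation state 2 gives a d⁸ configuration.
Coordination number: 4.
Trimethylphosphine is a strong-field ligand (high in the spectrochemical series).
A 3d d⁸ ion with strong-field ligands gains enough CFSE to favour square planar over tetrahedral.

square planar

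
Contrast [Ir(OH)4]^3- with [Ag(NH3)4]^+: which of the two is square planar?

[Ir(OH)4]^3-

For [Ir(OH)4]^3-: Each hydroxide is −1; balancing the −3 overall charge requires Ir(I). Iridium is a group-9 element; Ir(I) is therefore d⁸. A 5d d⁸ ion has a large crystal-field splitting; square planar leaves the high-energy d_{x²−y²} orbital empty and maximises CFSE. → square planar.
For [Ag(NH3)4]^+: Summing ligand charges against the +1 overall charge gives an oxidation state of +1 for silver. Ag sits in group 11, so the d-electron count is 11 − 1 = 10. A d¹⁰ ion has no crystal-field stabilisation preference between square planar and tetrahedral, so four ligands adopt the sterically favoured tetrahedral geometry. → tetrahedral.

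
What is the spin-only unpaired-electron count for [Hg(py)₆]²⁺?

Summing ligand charges against the +2 overall charge gives an oxidation state of +2 for mercury.
Mercury is a group-12 element; Hg(II) is therefore d¹⁰.
In an octahedral field the d¹⁰ configuration is t₂g⁶e_g⁴, giving 0 unpaired electrons.

0 unpaired electrons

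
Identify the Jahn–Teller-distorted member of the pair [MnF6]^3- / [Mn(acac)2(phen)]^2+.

[MnF6]^3-: Ligand charges: each fluoride is −1. With an overall charge of −3 the manganese centre must be in the +3 oxidation state. Mn sits in group 7, so the d-electron count is 7 − 3 = 4. Fluoride is a weak-field ligand for a first-row metal, so the complex is high-spin. The t₂g³e_g¹ (high-spin) configuration has an unevenly filled e_g set; the Jahn–Teller theorem predicts a tetragonal distortion (typically axial elongation) to lift the degeneracy.
[Mn(acac)2(phen)]^2+: Ligand charges: each acetylacetonate is −1; 1,10-phenanthroline is neutral. With an overall charge of +2 the manganese centre must be in the +4 oxidation state. Manganese is a group-7 element; Mn(IV) is therefore d³. The d³ configuration leaves the e_g set evenly filled (or empty) — no strong Jahn–Teller driving force.

[MnF6]^3-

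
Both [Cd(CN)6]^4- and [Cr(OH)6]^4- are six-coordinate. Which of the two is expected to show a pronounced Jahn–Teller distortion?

[Cr(OH)6]^4-

[Cd(CN)6]^4-: Ligand charges: each cyanide is −1. With an overall charge of −4 the cadmium centre must be in the +2 oxidation state. Cd sits in group 12, so the d-electron count is 12 − 2 = 10. The d¹⁰ configuration leaves the e_g set evenly filled (or empty) — no strong Jahn–Teller driving force.
[Cr(OH)6]^4-: Summing ligand charges against the −4 overall charge gives an oxidation state of +2 for chromium. Group 6 minus oxidation state 2 gives a d⁴ configuration. Hydroxide is a weak-field ligand for a first-row metal, so the complex is high-spin. The t₂g³e_g¹ (high-spin) configuration has an unevenly filled e_g set; the Jahn–Teller theorem predicts a tetragonal distortion (typically axial elongation) to lift the degeneracy.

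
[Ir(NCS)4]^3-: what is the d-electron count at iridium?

Each isothiocyanate is −1; balancing the −3 overall charge requires Ir(I).
Iridium is a group-9 element; Ir(I) is therefore d⁸.

d8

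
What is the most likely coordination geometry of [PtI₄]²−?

Summing ligand charges against the −2 overall charge gives an oxidation state of +2 for platinum.
Group 10 minus oxidation state 2 gives a d⁸ configuration.
Coordination number: 4.
A 5d d⁸ ion has a large crystal-field splitting; square planar leaves the high-energy d_{x²−y²} orbital empty and maximises CFSE.

square planar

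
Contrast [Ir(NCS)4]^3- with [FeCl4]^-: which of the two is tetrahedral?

For [Ir(NCS)4]^3-: Each isothiocyanate is −1; balancing the −3 overall charge requires Ir(I). Iridium is a group-9 element; Ir(I) is therefore d⁸. A 5d d⁸ ion has a large crystal-field splitting; square planar leaves the high-energy d_{x²−y²} orbital empty and maximises CFSE. → square planar.
For [FeCl4]^-: Ligand charges: each chloride is −1. With an overall charge of −1 the iron centre must be in the +3 oxidation state. Fe sits in group 8, so the d-electron count is 8 − 3 = 5. A high-spin d⁵ ion has zero CFSE in either geometry, so four ligands adopt the sterically favoured tetrahedral geometry. → tetrahedral.

[FeCl4]^-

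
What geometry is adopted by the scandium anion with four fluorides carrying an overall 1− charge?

Each fluoride is −1; balancing the −1 overall charge requires Sc(III).
Sc sits in group 3, so the d-electron count is 3 − 3 = 0.
With 4 monodentate ligands the coordination number is 4.
A d⁰ ion has no crystal-field stabilisation preference between square planar and tetrahedral, so four ligands adopt the sterically favoured tetrahedral geometry.

tetrahedral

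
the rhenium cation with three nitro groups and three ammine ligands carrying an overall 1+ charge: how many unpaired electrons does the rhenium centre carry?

Each nitro (N-bound nitrite) is −1; ammonia is neutral; balancing the +1 overall charge requires Re(IV).
Group 7 minus oxidation state 4 gives a d³ configuration.
In an octahedral field the d³ configuration is t₂g³e_g⁰ (only one arrangement possible), giving 3 unpaired electrons.

3 unpaired electrons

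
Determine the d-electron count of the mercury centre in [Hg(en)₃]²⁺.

d¹⁰

Ligand charges: ethylenediamine is neutral. With an overall charge of +2 the mercury centre must be in the +2 oxidation state.
Mercury is a group-12 element; Hg(II) is therefore d¹⁰.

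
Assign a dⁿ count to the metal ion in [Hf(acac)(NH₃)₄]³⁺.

Ligand charges: each acetylacetonate is −1; ammonia is neutral. With an overall charge of +3 the hafnium centre must be in the +4 oxidation state.
Hf sits in group 4, so the d-electron count is 4 − 4 = 0.

d⁰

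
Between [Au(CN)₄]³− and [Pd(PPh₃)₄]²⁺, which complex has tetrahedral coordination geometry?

[Au(CN)₄]³−

For [Au(CN)₄]³−: Ligand charges: each cyanide is −1. With an overall charge of −3 the gold centre must be in the +1 oxidation state. Group 11 minus oxidation state 1 gives a d¹⁰ configuration. A d¹⁰ ion has no crystal-field stabilisation preference between square planar and tetrahedral, so four ligands adopt the sterically favoured tetrahedral geometry. → tetrahedral.
For [Pd(PPh₃)₄]²⁺: Summing ligand charges against the +2 overall charge gives an oxidation state of +2 for palladium. Group 10 minus oxidation state 2 gives a d⁸ configuration. A 4d d⁸ ion has a large crystal-field splitting; square planar leaves the high-energy d_{x²−y²} orbital empty and maximises CFSE. → square planar.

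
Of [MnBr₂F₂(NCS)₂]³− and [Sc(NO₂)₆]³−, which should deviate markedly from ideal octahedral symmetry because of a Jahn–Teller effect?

[MnBr₂F₂(NCS)₂]³−: Each bromide is −1; each fluoride is −1; each isothiocyanate is −1; balancing the −3 overall charge requires Mn(III). Mn sits in group 7, so the d-electron count is 7 − 3 = 4. Bromide, fluoride, and isothiocyanate are weak-field ligands for a first-row metal, so the complex is high-spin. The t₂g³e_g¹ (high-spin) configuration has an unevenly filled e_g set; the Jahn–Teller theorem predicts a tetragonal distortion (typically axial elongation) to lift the degeneracy.
[Sc(NO₂)₆]³−: Ligand charges: each nitro (N-bound nitrite) is −1. With an overall charge of −3 the scandium centre must be in the +3 oxidation state. Scandium is a group-3 element; Sc(III) is therefore d⁰. The d⁰ configuration leaves the e_g set evenly filled (or empty) — no strong Jahn–Teller driving force.

[MnBr₂F₂(NCS)₂]³−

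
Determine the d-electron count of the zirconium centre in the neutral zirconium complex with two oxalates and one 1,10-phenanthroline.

Summing ligand charges against the 0 overall charge gives an oxidation state of +4 for zirconium.
Zr sits in group 4, so the d-electron count is 4 − 4 = 0.

d⁰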